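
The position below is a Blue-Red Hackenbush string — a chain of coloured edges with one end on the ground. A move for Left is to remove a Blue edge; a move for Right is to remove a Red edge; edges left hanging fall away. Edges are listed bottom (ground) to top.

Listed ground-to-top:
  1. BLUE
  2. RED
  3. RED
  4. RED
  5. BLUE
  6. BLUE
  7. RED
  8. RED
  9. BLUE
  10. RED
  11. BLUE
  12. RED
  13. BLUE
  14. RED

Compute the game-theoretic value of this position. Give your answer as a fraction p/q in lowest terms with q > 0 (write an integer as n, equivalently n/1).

step 1: add BLUE to get B; options L={ 0 } R={  } => 1
step 2: add RED to get BR; options L={ 0 } R={ 1 } => 1/2
step 3: add RED to get BRR; options L={ 0 } R={ 1/2, 1 } => 1/4
step 4: add RED to get BRRR; options L={ 0 } R={ 1/4, 1/2, 1 } => 1/8
step 5: add BLUE to get BRRRB; options L={ 0, 1/8 } R={ 1/4, 1/2, 1 } => 3/16
step 6: add BLUE to get BRRRBB; options L={ 0, 1/8, 3/16 } R={ 1/4, 1/2, 1 } => 7/32
step 7: add RED to get BRRRBBR; options L={ 0, 1/8, 3/16 } R={ 7/32, 1/4, 1/2, 1 } => 13/64
step 8: add RED to get BRRRBBRR; options L={ 0, 1/8, 3/16 } R={ 13/64, 7/32, 1/4, 1/2, 1 } => 25/128
step 9: add BLUE to get BRRRBBRRB; options L={ 0, 1/8, 3/16, 25/128 } R={ 13/64, 7/32, 1/4, 1/2, 1 } => 51/256
step 10: add RED to get BRRRBBRRBR; options L={ 0, 1/8, 3/16, 25/128 } R={ 51/256, 13/64, 7/32, 1/4, 1/2, 1 } => 101/512
step 11: add BLUE to get BRRRBBRRBRB; options L={ 0, 1/8, 3/16, 25/128, 101/512 } R={ 51/256, 13/64, 7/32, 1/4, 1/2, 1 } => 203/1024
step 12: add RED to get BRRRBBRRBRBR; options L={ 0, 1/8, 3/16, 25/128, 101/512 } R={ 203/1024, 51/256, 13/64, 7/32, 1/4, 1/2, 1 } => 405/2048
step 13: add BLUE to get BRRRBBRRBRBRB; options L={ 0, 1/8, 3/16, 25/128, 101/512, 405/2048 } R={ 203/1024, 51/256, 13/64, 7/32, 1/4, 1/2, 1 } => 811/4096
step 14: add RED to get BRRRBBRRBRBRBR; options L={ 0, 1/8, 3/16, 25/128, 101/512, 405/2048 } R={ 811/4096, 203/1024, 51/256, 13/64, 7/32, 1/4, 1/2, 1 } => 1621/8192

1621/8192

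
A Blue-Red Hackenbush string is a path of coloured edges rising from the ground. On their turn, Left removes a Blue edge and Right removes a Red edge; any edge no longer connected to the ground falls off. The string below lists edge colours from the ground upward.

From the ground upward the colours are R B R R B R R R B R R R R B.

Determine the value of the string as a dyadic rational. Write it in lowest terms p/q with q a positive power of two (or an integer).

Prefix values for R B R R B R R R B R R R R B via {L|R} + simplicity:
edge 1 of 14 (R): { ∅ | 0 } ⇒ -1
edge 2 of 14 (B): { -1 | 0 } ⇒ -1/2
edge 3 of 14 (R): { -1 | -1/2, 0 } ⇒ -3/4
edge 4 of 14 (R): { -1 | -3/4, -1/2, 0 } ⇒ -7/8
edge 5 of 14 (B): { -1, -7/8 | -3/4, -1/2, 0 } ⇒ -13/16
edge 6 of 14 (R): { -1, -7/8 | -13/16, -3/4, -1/2, 0 } ⇒ -27/32
edge 7 of 14 (R): { -1, -7/8 | -27/32, -13/16, -3/4, -1/2, 0 } ⇒ -55/64
edge 8 of 14 (R): { -1, -7/8 | -55/64, -27/32, -13/16, -3/4, -1/2, 0 } ⇒ -111/128
edge 9 of 14 (B): { -1, -7/8, -111/128 | -55/64, -27/32, -13/16, -3/4, -1/2, 0 } ⇒ -221/256
edge 10 of 14 (R): { -1, -7/8, -111/128 | -221/256, -55/64, -27/32, -13/16, -3/4, -1/2, 0 } ⇒ -443/512
edge 11 of 14 (R): { -1, -7/8, -111/128 | -443/512, -221/256, -55/64, -27/32, -13/16, -3/4, -1/2, 0 } ⇒ -887/1024
edge 12 of 14 (R): { -1, -7/8, -111/128 | -887/1024, -443/512, -221/256, -55/64, -27/32, -13/16, -3/4, -1/2, 0 } ⇒ -1775/2048
edge 13 of 14 (R): { -1, -7/8, -111/128 | -1775/2048, -887/1024, -443/512, -221/256, -55/64, -27/32, -13/16, -3/4, -1/2, 0 } ⇒ -3551/4096
edge 14 of 14 (B): { -1, -7/8, -111/128, -3551/4096 | -1775/2048, -887/1024, -443/512, -221/256, -55/64, -27/32, -13/16, -3/4, -1/2, 0 } ⇒ -7101/8192

-7101/8192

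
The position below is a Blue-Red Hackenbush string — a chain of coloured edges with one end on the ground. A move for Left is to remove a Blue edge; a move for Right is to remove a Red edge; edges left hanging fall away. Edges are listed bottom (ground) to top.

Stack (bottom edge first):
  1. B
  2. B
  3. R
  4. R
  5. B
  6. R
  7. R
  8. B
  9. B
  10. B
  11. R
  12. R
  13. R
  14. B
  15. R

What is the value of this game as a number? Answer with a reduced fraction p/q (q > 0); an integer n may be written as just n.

val_1 [B]  L=[0]  R=[—]  → 1
val_2 [BB]  L=[0; 1]  R=[—]  → 2
val_3 [BBR]  L=[0; 1]  R=[2]  → 3/2
val_4 [BBRR]  L=[0; 1]  R=[3/2; 2]  → 5/4
val_5 [BBRRB]  L=[0; 1; 5/4]  R=[3/2; 2]  → 11/8
val_6 [BBRRBR]  L=[0; 1; 5/4]  R=[11/8; 3/2; 2]  → 21/16
val_7 [BBRRBRR]  L=[0; 1; 5/4]  R=[21/16; 11/8; 3/2; 2]  → 41/32
val_8 [BBRRBRRB]  L=[0; 1; 5/4; 41/32]  R=[21/16; 11/8; 3/2; 2]  → 83/64
val_9 [BBRRBRRBB]  L=[0; 1; 5/4; 41/32; 83/64]  R=[21/16; 11/8; 3/2; 2]  → 167/128
val_10 [BBRRBRRBBB]  L=[0; 1; 5/4; 41/32; 83/64; 167/128]  R=[21/16; 11/8; 3/2; 2]  → 335/256
val_11 [BBRRBRRBBBR]  L=[0; 1; 5/4; 41/32; 83/64; 167/128]  R=[335/256; 21/16; 11/8; 3/2; 2]  → 669/512
val_12 [BBRRBRRBBBRR]  L=[0; 1; 5/4; 41/32; 83/64; 167/128]  R=[669/512; 335/256; 21/16; 11/8; 3/2; 2]  → 1337/1024
val_13 [BBRRBRRBBBRRR]  L=[0; 1; 5/4; 41/32; 83/64; 167/128]  R=[1337/1024; 669/512; 335/256; 21/16; 11/8; 3/2; 2]  → 2673/2048
val_14 [BBRRBRRBBBRRRB]  L=[0; 1; 5/4; 41/32; 83/64; 167/128; 2673/2048]  R=[1337/1024; 669/512; 335/256; 21/16; 11/8; 3/2; 2]  → 5347/4096
val_15 [BBRRBRRBBBRRRBR]  L=[0; 1; 5/4; 41/32; 83/64; 167/128; 2673/2048]  R=[5347/4096; 1337/1024; 669/512; 335/256; 21/16; 11/8; 3/2; 2]  → 10693/8192

10693/8192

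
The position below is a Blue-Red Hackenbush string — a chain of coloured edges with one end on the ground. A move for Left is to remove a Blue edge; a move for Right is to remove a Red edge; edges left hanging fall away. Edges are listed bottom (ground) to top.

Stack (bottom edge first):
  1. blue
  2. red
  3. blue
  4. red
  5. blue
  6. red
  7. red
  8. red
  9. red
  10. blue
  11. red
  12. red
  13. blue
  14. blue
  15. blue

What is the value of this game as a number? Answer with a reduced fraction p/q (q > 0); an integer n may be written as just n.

10319/16384

Prefix values for blue red blue red blue red red red red blue red red blue blue blue via {L|R} + simplicity:
1 of 15 · b · max L 0 · min R +∞ => 1
2 of 15 · br · max L 0 · min R 1 => 1/2
3 of 15 · brb · max L 1/2 · min R 1 => 3/4
4 of 15 · brbr · max L 1/2 · min R 3/4 => 5/8
5 of 15 · brbrb · max L 5/8 · min R 3/4 => 11/16
6 of 15 · brbrbr · max L 5/8 · min R 11/16 => 21/32
7 of 15 · brbrbrr · max L 5/8 · min R 21/32 => 41/64
8 of 15 · brbrbrrr · max L 5/8 · min R 41/64 => 81/128
9 of 15 · brbrbrrrr · max L 5/8 · min R 81/128 => 161/256
10 of 15 · brbrbrrrrb · max L 161/256 · min R 81/128 => 323/512
11 of 15 · brbrbrrrrbr · max L 161/256 · min R 323/512 => 645/1024
12 of 15 · brbrbrrrrbrr · max L 161/256 · min R 645/1024 => 1289/2048
13 of 15 · brbrbrrrrbrrb · max L 1289/2048 · min R 645/1024 => 2579/4096
14 of 15 · brbrbrrrrbrrbb · max L 2579/4096 · min R 645/1024 => 5159/8192
15 of 15 · brbrbrrrrbrrbbb · max L 5159/8192 · min R 645/1024 => 10319/16384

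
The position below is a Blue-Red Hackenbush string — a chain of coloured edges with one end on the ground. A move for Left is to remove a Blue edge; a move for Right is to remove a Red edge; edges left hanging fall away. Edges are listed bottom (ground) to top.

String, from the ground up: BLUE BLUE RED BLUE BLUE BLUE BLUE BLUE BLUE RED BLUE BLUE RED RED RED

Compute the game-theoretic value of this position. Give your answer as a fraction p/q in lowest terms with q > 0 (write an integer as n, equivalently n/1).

Prefix values for BLUE BLUE RED BLUE BLUE BLUE BLUE BLUE BLUE RED BLUE BLUE RED RED RED via {L|R} + simplicity:
B: Left { 0 }, Right {  } => simplest 1
BB: Left { 0,1 }, Right {  } => simplest 2
BBR: Left { 0,1 }, Right { 2 } => simplest 3/2
BBRB: Left { 0,1,3/2 }, Right { 2 } => simplest 7/4
BBRBB: Left { 0,1,3/2,7/4 }, Right { 2 } => simplest 15/8
BBRBBB: Left { 0,1,3/2,7/4,15/8 }, Right { 2 } => simplest 31/16
BBRBBBB: Left { 0,1,3/2,7/4,15/8,31/16 }, Right { 2 } => simplest 63/32
BBRBBBBB: Left { 0,1,3/2,7/4,15/8,31/16,63/32 }, Right { 2 } => simplest 127/64
BBRBBBBBB: Left { 0,1,3/2,7/4,15/8,31/16,63/32,127/64 }, Right { 2 } => simplest 255/128
BBRBBBBBBR: Left { 0,1,3/2,7/4,15/8,31/16,63/32,127/64 }, Right { 255/128,2 } => simplest 509/256
BBRBBBBBBRB: Left { 0,1,3/2,7/4,15/8,31/16,63/32,127/64,509/256 }, Right { 255/128,2 } => simplest 1019/512
BBRBBBBBBRBB: Left { 0,1,3/2,7/4,15/8,31/16,63/32,127/64,509/256,1019/512 }, Right { 255/128,2 } => simplest 2039/1024
BBRBBBBBBRBBR: Left { 0,1,3/2,7/4,15/8,31/16,63/32,127/64,509/256,1019/512 }, Right { 2039/1024,255/128,2 } => simplest 4077/2048
BBRBBBBBBRBBRR: Left { 0,1,3/2,7/4,15/8,31/16,63/32,127/64,509/256,1019/512 }, Right { 4077/2048,2039/1024,255/128,2 } => simplest 8153/4096
BBRBBBBBBRBBRRR: Left { 0,1,3/2,7/4,15/8,31/16,63/32,127/64,509/256,1019/512 }, Right { 8153/4096,4077/2048,2039/1024,255/128,2 } => simplest 16305/8192

16305/8192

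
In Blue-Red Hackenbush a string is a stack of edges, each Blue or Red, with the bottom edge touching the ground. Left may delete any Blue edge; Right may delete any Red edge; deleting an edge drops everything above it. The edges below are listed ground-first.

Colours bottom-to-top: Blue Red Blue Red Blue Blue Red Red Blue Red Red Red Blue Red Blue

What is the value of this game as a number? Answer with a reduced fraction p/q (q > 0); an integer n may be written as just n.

11403/16384

value_1 [B]  L=[0]  R=[—]  so 1
value_2 [BR]  L=[0]  R=[1]  so 1/2
value_3 [BRB]  L=[0, 1/2]  R=[1]  so 3/4
value_4 [BRBR]  L=[0, 1/2]  R=[3/4, 1]  so 5/8
value_5 [BRBRB]  L=[0, 1/2, 5/8]  R=[3/4, 1]  so 11/16
value_6 [BRBRBB]  L=[0, 1/2, 5/8, 11/16]  R=[3/4, 1]  so 23/32
value_7 [BRBRBBR]  L=[0, 1/2, 5/8, 11/16]  R=[23/32, 3/4, 1]  so 45/64
value_8 [BRBRBBRR]  L=[0, 1/2, 5/8, 11/16]  R=[45/64, 23/32, 3/4, 1]  so 89/128
value_9 [BRBRBBRRB]  L=[0, 1/2, 5/8, 11/16, 89/128]  R=[45/64, 23/32, 3/4, 1]  so 179/256
value_10 [BRBRBBRRBR]  L=[0, 1/2, 5/8, 11/16, 89/128]  R=[179/256, 45/64, 23/32, 3/4, 1]  so 357/512
value_11 [BRBRBBRRBRR]  L=[0, 1/2, 5/8, 11/16, 89/128]  R=[357/512, 179/256, 45/64, 23/32, 3/4, 1]  so 713/1024
value_12 [BRBRBBRRBRRR]  L=[0, 1/2, 5/8, 11/16, 89/128]  R=[713/1024, 357/512, 179/256, 45/64, 23/32, 3/4, 1]  so 1425/2048
value_13 [BRBRBBRRBRRRB]  L=[0, 1/2, 5/8, 11/16, 89/128, 1425/2048]  R=[713/1024, 357/512, 179/256, 45/64, 23/32, 3/4, 1]  so 2851/4096
value_14 [BRBRBBRRBRRRBR]  L=[0, 1/2, 5/8, 11/16, 89/128, 1425/2048]  R=[2851/4096, 713/1024, 357/512, 179/256, 45/64, 23/32, 3/4, 1]  so 5701/8192
value_15 [BRBRBBRRBRRRBRB]  L=[0, 1/2, 5/8, 11/16, 89/128, 1425/2048, 5701/8192]  R=[2851/4096, 713/1024, 357/512, 179/256, 45/64, 23/32, 3/4, 1]  so 11403/16384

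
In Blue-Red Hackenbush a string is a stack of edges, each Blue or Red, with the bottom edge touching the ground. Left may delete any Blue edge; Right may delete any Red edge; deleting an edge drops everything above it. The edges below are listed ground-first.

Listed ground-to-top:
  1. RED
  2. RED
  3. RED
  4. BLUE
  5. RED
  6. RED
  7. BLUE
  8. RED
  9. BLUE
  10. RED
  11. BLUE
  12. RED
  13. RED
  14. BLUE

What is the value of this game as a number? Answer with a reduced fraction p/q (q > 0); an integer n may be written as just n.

Recurse on prefixes of the 14-edge string RED RED RED BLUE RED RED BLUE RED BLUE RED BLUE RED RED BLUE:
G(R) = { · | 0 } — -1
G(RR) = { · | -1 0 } — -2
G(RRR) = { · | -2 -1 0 } — -3
G(RRRB) = { -3 | -2 -1 0 } — -5/2
G(RRRBR) = { -3 | -5/2 -2 -1 0 } — -11/4
G(RRRBRR) = { -3 | -11/4 -5/2 -2 -1 0 } — -23/8
G(RRRBRRB) = { -3 -23/8 | -11/4 -5/2 -2 -1 0 } — -45/16
G(RRRBRRBR) = { -3 -23/8 | -45/16 -11/4 -5/2 -2 -1 0 } — -91/32
G(RRRBRRBRB) = { -3 -23/8 -91/32 | -45/16 -11/4 -5/2 -2 -1 0 } — -181/64
G(RRRBRRBRBR) = { -3 -23/8 -91/32 | -181/64 -45/16 -11/4 -5/2 -2 -1 0 } — -363/128
G(RRRBRRBRBRB) = { -3 -23/8 -91/32 -363/128 | -181/64 -45/16 -11/4 -5/2 -2 -1 0 } — -725/256
G(RRRBRRBRBRBR) = { -3 -23/8 -91/32 -363/128 | -725/256 -181/64 -45/16 -11/4 -5/2 -2 -1 0 } — -1451/512
G(RRRBRRBRBRBRR) = { -3 -23/8 -91/32 -363/128 | -1451/512 -725/256 -181/64 -45/16 -11/4 -5/2 -2 -1 0 } — -2903/1024
G(RRRBRRBRBRBRRB) = { -3 -23/8 -91/32 -363/128 -2903/1024 | -1451/512 -725/256 -181/64 -45/16 -11/4 -5/2 -2 -1 0 } — -5805/2048

-5805/2048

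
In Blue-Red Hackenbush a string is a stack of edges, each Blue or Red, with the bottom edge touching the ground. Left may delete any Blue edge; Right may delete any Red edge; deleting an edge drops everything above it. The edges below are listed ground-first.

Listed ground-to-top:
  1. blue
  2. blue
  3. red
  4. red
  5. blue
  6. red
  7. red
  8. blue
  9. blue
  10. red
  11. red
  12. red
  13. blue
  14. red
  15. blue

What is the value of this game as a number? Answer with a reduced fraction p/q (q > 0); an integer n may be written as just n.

10635/8192

edge 1 of 15 (blue): { 0 |  } = 1
edge 2 of 15 (blue): { 0,1 |  } = 2
edge 3 of 15 (red): { 0,1 | 2 } = 3/2
edge 4 of 15 (red): { 0,1 | 3/2,2 } = 5/4
edge 5 of 15 (blue): { 0,1,5/4 | 3/2,2 } = 11/8
edge 6 of 15 (red): { 0,1,5/4 | 11/8,3/2,2 } = 21/16
edge 7 of 15 (red): { 0,1,5/4 | 21/16,11/8,3/2,2 } = 41/32
edge 8 of 15 (blue): { 0,1,5/4,41/32 | 21/16,11/8,3/2,2 } = 83/64
edge 9 of 15 (blue): { 0,1,5/4,41/32,83/64 | 21/16,11/8,3/2,2 } = 167/128
edge 10 of 15 (red): { 0,1,5/4,41/32,83/64 | 167/128,21/16,11/8,3/2,2 } = 333/256
edge 11 of 15 (red): { 0,1,5/4,41/32,83/64 | 333/256,167/128,21/16,11/8,3/2,2 } = 665/512
edge 12 of 15 (red): { 0,1,5/4,41/32,83/64 | 665/512,333/256,167/128,21/16,11/8,3/2,2 } = 1329/1024
edge 13 of 15 (blue): { 0,1,5/4,41/32,83/64,1329/1024 | 665/512,333/256,167/128,21/16,11/8,3/2,2 } = 2659/2048
edge 14 of 15 (red): { 0,1,5/4,41/32,83/64,1329/1024 | 2659/2048,665/512,333/256,167/128,21/16,11/8,3/2,2 } = 5317/4096
edge 15 of 15 (blue): { 0,1,5/4,41/32,83/64,1329/1024,5317/4096 | 2659/2048,665/512,333/256,167/128,21/16,11/8,3/2,2 } = 10635/8192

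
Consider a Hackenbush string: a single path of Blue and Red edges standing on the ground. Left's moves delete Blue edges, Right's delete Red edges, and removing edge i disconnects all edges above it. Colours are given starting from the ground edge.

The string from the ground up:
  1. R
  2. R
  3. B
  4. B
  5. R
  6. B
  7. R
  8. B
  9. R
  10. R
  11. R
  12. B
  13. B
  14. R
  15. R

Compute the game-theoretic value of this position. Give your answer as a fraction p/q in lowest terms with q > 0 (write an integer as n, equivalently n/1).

Build g(s[:k]) for k = 1..15, string s = R R B B R B R B R R R B B R R.
step 1: add R to get R; options L={ ∅ } R={ 0 } so -1
step 2: add R to get RR; options L={ ∅ } R={ -1 0 } so -2
step 3: add B to get RRB; options L={ -2 } R={ -1 0 } so -3/2
step 4: add B to get RRBB; options L={ -2 -3/2 } R={ -1 0 } so -5/4
step 5: add R to get RRBBR; options L={ -2 -3/2 } R={ -5/4 -1 0 } so -11/8
step 6: add B to get RRBBRB; options L={ -2 -3/2 -11/8 } R={ -5/4 -1 0 } so -21/16
step 7: add R to get RRBBRBR; options L={ -2 -3/2 -11/8 } R={ -21/16 -5/4 -1 0 } so -43/32
step 8: add B to get RRBBRBRB; options L={ -2 -3/2 -11/8 -43/32 } R={ -21/16 -5/4 -1 0 } so -85/64
step 9: add R to get RRBBRBRBR; options L={ -2 -3/2 -11/8 -43/32 } R={ -85/64 -21/16 -5/4 -1 0 } so -171/128
step 10: add R to get RRBBRBRBRR; options L={ -2 -3/2 -11/8 -43/32 } R={ -171/128 -85/64 -21/16 -5/4 -1 0 } so -343/256
step 11: add R to get RRBBRBRBRRR; options L={ -2 -3/2 -11/8 -43/32 } R={ -343/256 -171/128 -85/64 -21/16 -5/4 -1 0 } so -687/512
step 12: add B to get RRBBRBRBRRRB; options L={ -2 -3/2 -11/8 -43/32 -687/512 } R={ -343/256 -171/128 -85/64 -21/16 -5/4 -1 0 } so -1373/1024
step 13: add B to get RRBBRBRBRRRBB; options L={ -2 -3/2 -11/8 -43/32 -687/512 -1373/1024 } R={ -343/256 -171/128 -85/64 -21/16 -5/4 -1 0 } so -2745/2048
step 14: add R to get RRBBRBRBRRRBBR; options L={ -2 -3/2 -11/8 -43/32 -687/512 -1373/1024 } R={ -2745/2048 -343/256 -171/128 -85/64 -21/16 -5/4 -1 0 } so -5491/4096
step 15: add R to get RRBBRBRBRRRBBRR; options L={ -2 -3/2 -11/8 -43/32 -687/512 -1373/1024 } R={ -5491/4096 -2745/2048 -343/256 -171/128 -85/64 -21/16 -5/4 -1 0 } so -10983/8192

-10983/8192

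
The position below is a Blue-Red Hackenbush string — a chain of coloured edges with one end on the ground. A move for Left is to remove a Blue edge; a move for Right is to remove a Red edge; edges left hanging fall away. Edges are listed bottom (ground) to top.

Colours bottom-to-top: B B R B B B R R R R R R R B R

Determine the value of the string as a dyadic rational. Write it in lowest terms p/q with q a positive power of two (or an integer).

15365/8192

Recurse on prefixes of the 15-edge string B B R B B B R R R R R R R B R:
step 1: add B to get B; options L={ 0 } R={ (no moves) } ⇒ 1
step 2: add B to get BB; options L={ 0 1 } R={ (no moves) } ⇒ 2
step 3: add R to get BBR; options L={ 0 1 } R={ 2 } ⇒ 3/2
step 4: add B to get BBRB; options L={ 0 1 3/2 } R={ 2 } ⇒ 7/4
step 5: add B to get BBRBB; options L={ 0 1 3/2 7/4 } R={ 2 } ⇒ 15/8
step 6: add B to get BBRBBB; options L={ 0 1 3/2 7/4 15/8 } R={ 2 } ⇒ 31/16
step 7: add R to get BBRBBBR; options L={ 0 1 3/2 7/4 15/8 } R={ 31/16 2 } ⇒ 61/32
step 8: add R to get BBRBBBRR; options L={ 0 1 3/2 7/4 15/8 } R={ 61/32 31/16 2 } ⇒ 121/64
step 9: add R to get BBRBBBRRR; options L={ 0 1 3/2 7/4 15/8 } R={ 121/64 61/32 31/16 2 } ⇒ 241/128
step 10: add R to get BBRBBBRRRR; options L={ 0 1 3/2 7/4 15/8 } R={ 241/128 121/64 61/32 31/16 2 } ⇒ 481/256
step 11: add R to get BBRBBBRRRRR; options L={ 0 1 3/2 7/4 15/8 } R={ 481/256 241/128 121/64 61/32 31/16 2 } ⇒ 961/512
step 12: add R to get BBRBBBRRRRRR; options L={ 0 1 3/2 7/4 15/8 } R={ 961/512 481/256 241/128 121/64 61/32 31/16 2 } ⇒ 1921/1024
step 13: add R to get BBRBBBRRRRRRR; options L={ 0 1 3/2 7/4 15/8 } R={ 1921/1024 961/512 481/256 241/128 121/64 61/32 31/16 2 } ⇒ 3841/2048
step 14: add B to get BBRBBBRRRRRRRB; options L={ 0 1 3/2 7/4 15/8 3841/2048 } R={ 1921/1024 961/512 481/256 241/128 121/64 61/32 31/16 2 } ⇒ 7683/4096
step 15: add R to get BBRBBBRRRRRRRBR; options L={ 0 1 3/2 7/4 15/8 3841/2048 } R={ 7683/4096 1921/1024 961/512 481/256 241/128 121/64 61/32 31/16 2 } ⇒ 15365/8192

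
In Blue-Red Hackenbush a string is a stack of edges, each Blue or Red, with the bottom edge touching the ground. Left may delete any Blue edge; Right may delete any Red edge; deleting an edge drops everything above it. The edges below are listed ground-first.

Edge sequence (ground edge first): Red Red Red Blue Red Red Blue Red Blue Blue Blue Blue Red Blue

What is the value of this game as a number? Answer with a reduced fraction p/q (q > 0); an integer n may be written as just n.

Build value(s[:k]) for k = 1..14, string s = Red Red Red Blue Red Red Blue Red Blue Blue Blue Blue Red Blue.
value(R) = { (no moves) | 0 } = -1
value(RR) = { (no moves) | -1; 0 } = -2
value(RRR) = { (no moves) | -2; -1; 0 } = -3
value(RRRB) = { -3 | -2; -1; 0 } = -5/2
value(RRRBR) = { -3 | -5/2; -2; -1; 0 } = -11/4
value(RRRBRR) = { -3 | -11/4; -5/2; -2; -1; 0 } = -23/8
value(RRRBRRB) = { -3; -23/8 | -11/4; -5/2; -2; -1; 0 } = -45/16
value(RRRBRRBR) = { -3; -23/8 | -45/16; -11/4; -5/2; -2; -1; 0 } = -91/32
value(RRRBRRBRB) = { -3; -23/8; -91/32 | -45/16; -11/4; -5/2; -2; -1; 0 } = -181/64
value(RRRBRRBRBB) = { -3; -23/8; -91/32; -181/64 | -45/16; -11/4; -5/2; -2; -1; 0 } = -361/128
value(RRRBRRBRBBB) = { -3; -23/8; -91/32; -181/64; -361/128 | -45/16; -11/4; -5/2; -2; -1; 0 } = -721/256
value(RRRBRRBRBBBB) = { -3; -23/8; -91/32; -181/64; -361/128; -721/256 | -45/16; -11/4; -5/2; -2; -1; 0 } = -1441/512
value(RRRBRRBRBBBBR) = { -3; -23/8; -91/32; -181/64; -361/128; -721/256 | -1441/512; -45/16; -11/4; -5/2; -2; -1; 0 } = -2883/1024
value(RRRBRRBRBBBBRB) = { -3; -23/8; -91/32; -181/64; -361/128; -721/256; -2883/1024 | -1441/512; -45/16; -11/4; -5/2; -2; -1; 0 } = -5765/2048

-5765/2048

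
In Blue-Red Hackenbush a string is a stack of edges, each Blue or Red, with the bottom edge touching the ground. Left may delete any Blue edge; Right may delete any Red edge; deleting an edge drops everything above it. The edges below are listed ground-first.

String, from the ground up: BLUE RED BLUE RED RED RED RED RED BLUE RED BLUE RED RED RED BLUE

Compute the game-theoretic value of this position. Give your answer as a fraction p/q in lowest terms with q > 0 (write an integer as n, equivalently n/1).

8355/16384

G_1 [B]  L=[0]  R=[·]  — 1
G_2 [BR]  L=[0]  R=[1]  — 1/2
G_3 [BRB]  L=[0 1/2]  R=[1]  — 3/4
G_4 [BRBR]  L=[0 1/2]  R=[3/4 1]  — 5/8
G_5 [BRBRR]  L=[0 1/2]  R=[5/8 3/4 1]  — 9/16
G_6 [BRBRRR]  L=[0 1/2]  R=[9/16 5/8 3/4 1]  — 17/32
G_7 [BRBRRRR]  L=[0 1/2]  R=[17/32 9/16 5/8 3/4 1]  — 33/64
G_8 [BRBRRRRR]  L=[0 1/2]  R=[33/64 17/32 9/16 5/8 3/4 1]  — 65/128
G_9 [BRBRRRRRB]  L=[0 1/2 65/128]  R=[33/64 17/32 9/16 5/8 3/4 1]  — 131/256
G_10 [BRBRRRRRBR]  L=[0 1/2 65/128]  R=[131/256 33/64 17/32 9/16 5/8 3/4 1]  — 261/512
G_11 [BRBRRRRRBRB]  L=[0 1/2 65/128 261/512]  R=[131/256 33/64 17/32 9/16 5/8 3/4 1]  — 523/1024
G_12 [BRBRRRRRBRBR]  L=[0 1/2 65/128 261/512]  R=[523/1024 131/256 33/64 17/32 9/16 5/8 3/4 1]  — 1045/2048
G_13 [BRBRRRRRBRBRR]  L=[0 1/2 65/128 261/512]  R=[1045/2048 523/1024 131/256 33/64 17/32 9/16 5/8 3/4 1]  — 2089/4096
G_14 [BRBRRRRRBRBRRR]  L=[0 1/2 65/128 261/512]  R=[2089/4096 1045/2048 523/1024 131/256 33/64 17/32 9/16 5/8 3/4 1]  — 4177/8192
G_15 [BRBRRRRRBRBRRRB]  L=[0 1/2 65/128 261/512 4177/8192]  R=[2089/4096 1045/2048 523/1024 131/256 33/64 17/32 9/16 5/8 3/4 1]  — 8355/16384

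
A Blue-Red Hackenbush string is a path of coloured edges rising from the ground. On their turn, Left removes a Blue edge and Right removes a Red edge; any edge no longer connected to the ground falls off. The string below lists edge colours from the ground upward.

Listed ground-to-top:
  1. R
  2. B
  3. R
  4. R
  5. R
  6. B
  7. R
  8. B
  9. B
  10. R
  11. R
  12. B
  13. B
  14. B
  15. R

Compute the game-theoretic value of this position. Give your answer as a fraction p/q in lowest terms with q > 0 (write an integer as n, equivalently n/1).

val_1 [R]  L=[—]  R=[0]  so -1
val_2 [RB]  L=[-1]  R=[0]  so -1/2
val_3 [RBR]  L=[-1]  R=[-1/2 0]  so -3/4
val_4 [RBRR]  L=[-1]  R=[-3/4 -1/2 0]  so -7/8
val_5 [RBRRR]  L=[-1]  R=[-7/8 -3/4 -1/2 0]  so -15/16
val_6 [RBRRRB]  L=[-1 -15/16]  R=[-7/8 -3/4 -1/2 0]  so -29/32
val_7 [RBRRRBR]  L=[-1 -15/16]  R=[-29/32 -7/8 -3/4 -1/2 0]  so -59/64
val_8 [RBRRRBRB]  L=[-1 -15/16 -59/64]  R=[-29/32 -7/8 -3/4 -1/2 0]  so -117/128
val_9 [RBRRRBRBB]  L=[-1 -15/16 -59/64 -117/128]  R=[-29/32 -7/8 -3/4 -1/2 0]  so -233/256
val_10 [RBRRRBRBBR]  L=[-1 -15/16 -59/64 -117/128]  R=[-233/256 -29/32 -7/8 -3/4 -1/2 0]  so -467/512
val_11 [RBRRRBRBBRR]  L=[-1 -15/16 -59/64 -117/128]  R=[-467/512 -233/256 -29/32 -7/8 -3/4 -1/2 0]  so -935/1024
val_12 [RBRRRBRBBRRB]  L=[-1 -15/16 -59/64 -117/128 -935/1024]  R=[-467/512 -233/256 -29/32 -7/8 -3/4 -1/2 0]  so -1869/2048
val_13 [RBRRRBRBBRRBB]  L=[-1 -15/16 -59/64 -117/128 -935/1024 -1869/2048]  R=[-467/512 -233/256 -29/32 -7/8 -3/4 -1/2 0]  so -3737/4096
val_14 [RBRRRBRBBRRBBB]  L=[-1 -15/16 -59/64 -117/128 -935/1024 -1869/2048 -3737/4096]  R=[-467/512 -233/256 -29/32 -7/8 -3/4 -1/2 0]  so -7473/8192
val_15 [RBRRRBRBBRRBBBR]  L=[-1 -15/16 -59/64 -117/128 -935/1024 -1869/2048 -3737/4096]  R=[-7473/8192 -467/512 -233/256 -29/32 -7/8 -3/4 -1/2 0]  so -14947/16384

-14947/16384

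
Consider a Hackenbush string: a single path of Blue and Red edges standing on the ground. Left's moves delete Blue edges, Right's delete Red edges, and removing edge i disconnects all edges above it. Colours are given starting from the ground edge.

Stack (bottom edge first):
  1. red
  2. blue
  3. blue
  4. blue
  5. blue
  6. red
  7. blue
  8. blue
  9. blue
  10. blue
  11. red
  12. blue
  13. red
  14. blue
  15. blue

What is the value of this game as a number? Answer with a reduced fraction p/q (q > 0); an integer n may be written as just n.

Prefix values for red blue blue blue blue red blue blue blue blue red blue red blue blue via {L|R} + simplicity:
step 1: add red to get r; options L={  } R={ 0 } ⇒ -1
step 2: add blue to get rb; options L={ -1 } R={ 0 } ⇒ -1/2
step 3: add blue to get rbb; options L={ -1; -1/2 } R={ 0 } ⇒ -1/4
step 4: add blue to get rbbb; options L={ -1; -1/2; -1/4 } R={ 0 } ⇒ -1/8
step 5: add blue to get rbbbb; options L={ -1; -1/2; -1/4; -1/8 } R={ 0 } ⇒ -1/16
step 6: add red to get rbbbbr; options L={ -1; -1/2; -1/4; -1/8 } R={ -1/16; 0 } ⇒ -3/32
step 7: add blue to get rbbbbrb; options L={ -1; -1/2; -1/4; -1/8; -3/32 } R={ -1/16; 0 } ⇒ -5/64
step 8: add blue to get rbbbbrbb; options L={ -1; -1/2; -1/4; -1/8; -3/32; -5/64 } R={ -1/16; 0 } ⇒ -9/128
step 9: add blue to get rbbbbrbbb; options L={ -1; -1/2; -1/4; -1/8; -3/32; -5/64; -9/128 } R={ -1/16; 0 } ⇒ -17/256
step 10: add blue to get rbbbbrbbbb; options L={ -1; -1/2; -1/4; -1/8; -3/32; -5/64; -9/128; -17/256 } R={ -1/16; 0 } ⇒ -33/512
step 11: add red to get rbbbbrbbbbr; options L={ -1; -1/2; -1/4; -1/8; -3/32; -5/64; -9/128; -17/256 } R={ -33/512; -1/16; 0 } ⇒ -67/1024
step 12: add blue to get rbbbbrbbbbrb; options L={ -1; -1/2; -1/4; -1/8; -3/32; -5/64; -9/128; -17/256; -67/1024 } R={ -33/512; -1/16; 0 } ⇒ -133/2048
step 13: add red to get rbbbbrbbbbrbr; options L={ -1; -1/2; -1/4; -1/8; -3/32; -5/64; -9/128; -17/256; -67/1024 } R={ -133/2048; -33/512; -1/16; 0 } ⇒ -267/4096
step 14: add blue to get rbbbbrbbbbrbrb; options L={ -1; -1/2; -1/4; -1/8; -3/32; -5/64; -9/128; -17/256; -67/1024; -267/4096 } R={ -133/2048; -33/512; -1/16; 0 } ⇒ -533/8192
step 15: add blue to get rbbbbrbbbbrbrbb; options L={ -1; -1/2; -1/4; -1/8; -3/32; -5/64; -9/128; -17/256; -67/1024; -267/4096; -533/8192 } R={ -133/2048; -33/512; -1/16; 0 } ⇒ -1065/16384

-1065/16384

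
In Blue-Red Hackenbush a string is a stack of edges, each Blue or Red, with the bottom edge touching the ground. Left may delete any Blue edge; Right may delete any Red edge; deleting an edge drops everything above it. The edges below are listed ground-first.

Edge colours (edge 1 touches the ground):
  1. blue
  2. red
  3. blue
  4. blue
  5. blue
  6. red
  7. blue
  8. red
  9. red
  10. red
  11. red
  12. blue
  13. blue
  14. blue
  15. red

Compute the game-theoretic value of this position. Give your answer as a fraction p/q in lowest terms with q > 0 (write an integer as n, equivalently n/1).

edge 1 of 15 (blue): { 0 | — } — 1
edge 2 of 15 (red): { 0 | 1 } — 1/2
edge 3 of 15 (blue): { 0, 1/2 | 1 } — 3/4
edge 4 of 15 (blue): { 0, 1/2, 3/4 | 1 } — 7/8
edge 5 of 15 (blue): { 0, 1/2, 3/4, 7/8 | 1 } — 15/16
edge 6 of 15 (red): { 0, 1/2, 3/4, 7/8 | 15/16, 1 } — 29/32
edge 7 of 15 (blue): { 0, 1/2, 3/4, 7/8, 29/32 | 15/16, 1 } — 59/64
edge 8 of 15 (red): { 0, 1/2, 3/4, 7/8, 29/32 | 59/64, 15/16, 1 } — 117/128
edge 9 of 15 (red): { 0, 1/2, 3/4, 7/8, 29/32 | 117/128, 59/64, 15/16, 1 } — 233/256
edge 10 of 15 (red): { 0, 1/2, 3/4, 7/8, 29/32 | 233/256, 117/128, 59/64, 15/16, 1 } — 465/512
edge 11 of 15 (red): { 0, 1/2, 3/4, 7/8, 29/32 | 465/512, 233/256, 117/128, 59/64, 15/16, 1 } — 929/1024
edge 12 of 15 (blue): { 0, 1/2, 3/4, 7/8, 29/32, 929/1024 | 465/512, 233/256, 117/128, 59/64, 15/16, 1 } — 1859/2048
edge 13 of 15 (blue): { 0, 1/2, 3/4, 7/8, 29/32, 929/1024, 1859/2048 | 465/512, 233/256, 117/128, 59/64, 15/16, 1 } — 3719/4096
edge 14 of 15 (blue): { 0, 1/2, 3/4, 7/8, 29/32, 929/1024, 1859/2048, 3719/4096 | 465/512, 233/256, 117/128, 59/64, 15/16, 1 } — 7439/8192
edge 15 of 15 (red): { 0, 1/2, 3/4, 7/8, 29/32, 929/1024, 1859/2048, 3719/4096 | 7439/8192, 465/512, 233/256, 117/128, 59/64, 15/16, 1 } — 14877/16384

14877/16384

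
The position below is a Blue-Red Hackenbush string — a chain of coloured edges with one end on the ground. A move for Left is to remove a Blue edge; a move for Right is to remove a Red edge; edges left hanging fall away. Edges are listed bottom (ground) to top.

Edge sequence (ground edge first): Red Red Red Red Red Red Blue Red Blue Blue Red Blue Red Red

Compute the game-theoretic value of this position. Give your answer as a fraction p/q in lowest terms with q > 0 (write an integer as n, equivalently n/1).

-1431/256

val(R) = { none | 0 } => -1
val(RR) = { none | -1,0 } => -2
val(RRR) = { none | -2,-1,0 } => -3
val(RRRR) = { none | -3,-2,-1,0 } => -4
val(RRRRR) = { none | -4,-3,-2,-1,0 } => -5
val(RRRRRR) = { none | -5,-4,-3,-2,-1,0 } => -6
val(RRRRRRB) = { -6 | -5,-4,-3,-2,-1,0 } => -11/2
val(RRRRRRBR) = { -6 | -11/2,-5,-4,-3,-2,-1,0 } => -23/4
val(RRRRRRBRB) = { -6,-23/4 | -11/2,-5,-4,-3,-2,-1,0 } => -45/8
val(RRRRRRBRBB) = { -6,-23/4,-45/8 | -11/2,-5,-4,-3,-2,-1,0 } => -89/16
val(RRRRRRBRBBR) = { -6,-23/4,-45/8 | -89/16,-11/2,-5,-4,-3,-2,-1,0 } => -179/32
val(RRRRRRBRBBRB) = { -6,-23/4,-45/8,-179/32 | -89/16,-11/2,-5,-4,-3,-2,-1,0 } => -357/64
val(RRRRRRBRBBRBR) = { -6,-23/4,-45/8,-179/32 | -357/64,-89/16,-11/2,-5,-4,-3,-2,-1,0 } => -715/128
val(RRRRRRBRBBRBRR) = { -6,-23/4,-45/8,-179/32 | -715/128,-357/64,-89/16,-11/2,-5,-4,-3,-2,-1,0 } => -1431/256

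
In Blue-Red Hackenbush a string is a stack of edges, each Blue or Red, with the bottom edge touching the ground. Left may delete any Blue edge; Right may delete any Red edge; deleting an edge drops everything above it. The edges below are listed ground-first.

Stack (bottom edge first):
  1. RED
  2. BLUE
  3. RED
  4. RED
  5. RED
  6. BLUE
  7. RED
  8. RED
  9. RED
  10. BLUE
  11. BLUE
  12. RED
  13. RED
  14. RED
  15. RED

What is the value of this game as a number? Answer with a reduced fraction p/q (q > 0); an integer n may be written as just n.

R: Left { none }, Right { 0 } => simplest -1
RB: Left { -1 }, Right { 0 } => simplest -1/2
RBR: Left { -1 }, Right { -1/2 0 } => simplest -3/4
RBRR: Left { -1 }, Right { -3/4 -1/2 0 } => simplest -7/8
RBRRR: Left { -1 }, Right { -7/8 -3/4 -1/2 0 } => simplest -15/16
RBRRRB: Left { -1 -15/16 }, Right { -7/8 -3/4 -1/2 0 } => simplest -29/32
RBRRRBR: Left { -1 -15/16 }, Right { -29/32 -7/8 -3/4 -1/2 0 } => simplest -59/64
RBRRRBRR: Left { -1 -15/16 }, Right { -59/64 -29/32 -7/8 -3/4 -1/2 0 } => simplest -119/128
RBRRRBRRR: Left { -1 -15/16 }, Right { -119/128 -59/64 -29/32 -7/8 -3/4 -1/2 0 } => simplest -239/256
RBRRRBRRRB: Left { -1 -15/16 -239/256 }, Right { -119/128 -59/64 -29/32 -7/8 -3/4 -1/2 0 } => simplest -477/512
RBRRRBRRRBB: Left { -1 -15/16 -239/256 -477/512 }, Right { -119/128 -59/64 -29/32 -7/8 -3/4 -1/2 0 } => simplest -953/1024
RBRRRBRRRBBR: Left { -1 -15/16 -239/256 -477/512 }, Right { -953/1024 -119/128 -59/64 -29/32 -7/8 -3/4 -1/2 0 } => simplest -1907/2048
RBRRRBRRRBBRR: Left { -1 -15/16 -239/256 -477/512 }, Right { -1907/2048 -953/1024 -119/128 -59/64 -29/32 -7/8 -3/4 -1/2 0 } => simplest -3815/4096
RBRRRBRRRBBRRR: Left { -1 -15/16 -239/256 -477/512 }, Right { -3815/4096 -1907/2048 -953/1024 -119/128 -59/64 -29/32 -7/8 -3/4 -1/2 0 } => simplest -7631/8192
RBRRRBRRRBBRRRR: Left { -1 -15/16 -239/256 -477/512 }, Right { -7631/8192 -3815/4096 -1907/2048 -953/1024 -119/128 -59/64 -29/32 -7/8 -3/4 -1/2 0 } => simplest -15263/16384

-15263/16384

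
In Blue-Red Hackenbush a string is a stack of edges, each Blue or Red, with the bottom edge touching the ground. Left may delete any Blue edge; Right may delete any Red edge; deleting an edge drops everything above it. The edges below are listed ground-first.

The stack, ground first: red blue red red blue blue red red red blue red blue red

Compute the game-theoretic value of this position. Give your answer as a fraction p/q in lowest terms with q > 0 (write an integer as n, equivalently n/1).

-3307/4096

Prefix values for red blue red red blue blue red red red blue red blue red via {L|R} + simplicity:
1 of 13 · r · max L −∞ · min R 0 => -1
2 of 13 · rb · max L -1 · min R 0 => -1/2
3 of 13 · rbr · max L -1 · min R -1/2 => -3/4
4 of 13 · rbrr · max L -1 · min R -3/4 => -7/8
5 of 13 · rbrrb · max L -7/8 · min R -3/4 => -13/16
6 of 13 · rbrrbb · max L -13/16 · min R -3/4 => -25/32
7 of 13 · rbrrbbr · max L -13/16 · min R -25/32 => -51/64
8 of 13 · rbrrbbrr · max L -13/16 · min R -51/64 => -103/128
9 of 13 · rbrrbbrrr · max L -13/16 · min R -103/128 => -207/256
10 of 13 · rbrrbbrrrb · max L -207/256 · min R -103/128 => -413/512
11 of 13 · rbrrbbrrrbr · max L -207/256 · min R -413/512 => -827/1024
12 of 13 · rbrrbbrrrbrb · max L -827/1024 · min R -413/512 => -1653/2048
13 of 13 · rbrrbbrrrbrbr · max L -827/1024 · min R -1653/2048 => -3307/4096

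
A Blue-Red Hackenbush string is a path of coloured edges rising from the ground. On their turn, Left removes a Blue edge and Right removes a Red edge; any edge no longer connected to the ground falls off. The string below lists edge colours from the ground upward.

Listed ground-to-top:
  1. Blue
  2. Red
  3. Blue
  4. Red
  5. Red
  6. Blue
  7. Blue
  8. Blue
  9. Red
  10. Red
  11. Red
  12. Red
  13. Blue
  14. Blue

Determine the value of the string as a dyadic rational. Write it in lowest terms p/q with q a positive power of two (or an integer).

4999/8192

Prefix values for Blue Red Blue Red Red Blue Blue Blue Red Red Red Red Blue Blue via {L|R} + simplicity:
G_1 [B]  L=[0]  R=[∅]  → 1
G_2 [BR]  L=[0]  R=[1]  → 1/2
G_3 [BRB]  L=[0 1/2]  R=[1]  → 3/4
G_4 [BRBR]  L=[0 1/2]  R=[3/4 1]  → 5/8
G_5 [BRBRR]  L=[0 1/2]  R=[5/8 3/4 1]  → 9/16
G_6 [BRBRRB]  L=[0 1/2 9/16]  R=[5/8 3/4 1]  → 19/32
G_7 [BRBRRBB]  L=[0 1/2 9/16 19/32]  R=[5/8 3/4 1]  → 39/64
G_8 [BRBRRBBB]  L=[0 1/2 9/16 19/32 39/64]  R=[5/8 3/4 1]  → 79/128
G_9 [BRBRRBBBR]  L=[0 1/2 9/16 19/32 39/64]  R=[79/128 5/8 3/4 1]  → 157/256
G_10 [BRBRRBBBRR]  L=[0 1/2 9/16 19/32 39/64]  R=[157/256 79/128 5/8 3/4 1]  → 313/512
G_11 [BRBRRBBBRRR]  L=[0 1/2 9/16 19/32 39/64]  R=[313/512 157/256 79/128 5/8 3/4 1]  → 625/1024
G_12 [BRBRRBBBRRRR]  L=[0 1/2 9/16 19/32 39/64]  R=[625/1024 313/512 157/256 79/128 5/8 3/4 1]  → 1249/2048
G_13 [BRBRRBBBRRRRB]  L=[0 1/2 9/16 19/32 39/64 1249/2048]  R=[625/1024 313/512 157/256 79/128 5/8 3/4 1]  → 2499/4096
G_14 [BRBRRBBBRRRRBB]  L=[0 1/2 9/16 19/32 39/64 1249/2048 2499/4096]  R=[625/1024 313/512 157/256 79/128 5/8 3/4 1]  → 4999/8192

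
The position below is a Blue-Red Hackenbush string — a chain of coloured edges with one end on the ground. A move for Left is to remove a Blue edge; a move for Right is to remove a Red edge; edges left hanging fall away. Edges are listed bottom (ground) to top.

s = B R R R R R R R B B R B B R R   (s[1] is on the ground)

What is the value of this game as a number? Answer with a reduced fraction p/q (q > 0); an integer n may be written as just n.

Build g(s[:k]) for k = 1..15, string s = B R R R R R R R B B R B B R R.
edge 1 of 15 (B): { 0 | none } so 1
edge 2 of 15 (R): { 0 | 1 } so 1/2
edge 3 of 15 (R): { 0 | 1/2 1 } so 1/4
edge 4 of 15 (R): { 0 | 1/4 1/2 1 } so 1/8
edge 5 of 15 (R): { 0 | 1/8 1/4 1/2 1 } so 1/16
edge 6 of 15 (R): { 0 | 1/16 1/8 1/4 1/2 1 } so 1/32
edge 7 of 15 (R): { 0 | 1/32 1/16 1/8 1/4 1/2 1 } so 1/64
edge 8 of 15 (R): { 0 | 1/64 1/32 1/16 1/8 1/4 1/2 1 } so 1/128
edge 9 of 15 (B): { 0 1/128 | 1/64 1/32 1/16 1/8 1/4 1/2 1 } so 3/256
edge 10 of 15 (B): { 0 1/128 3/256 | 1/64 1/32 1/16 1/8 1/4 1/2 1 } so 7/512
edge 11 of 15 (R): { 0 1/128 3/256 | 7/512 1/64 1/32 1/16 1/8 1/4 1/2 1 } so 13/1024
edge 12 of 15 (B): { 0 1/128 3/256 13/1024 | 7/512 1/64 1/32 1/16 1/8 1/4 1/2 1 } so 27/2048
edge 13 of 15 (B): { 0 1/128 3/256 13/1024 27/2048 | 7/512 1/64 1/32 1/16 1/8 1/4 1/2 1 } so 55/4096
edge 14 of 15 (R): { 0 1/128 3/256 13/1024 27/2048 | 55/4096 7/512 1/64 1/32 1/16 1/8 1/4 1/2 1 } so 109/8192
edge 15 of 15 (R): { 0 1/128 3/256 13/1024 27/2048 | 109/8192 55/4096 7/512 1/64 1/32 1/16 1/8 1/4 1/2 1 } so 217/16384

217/16384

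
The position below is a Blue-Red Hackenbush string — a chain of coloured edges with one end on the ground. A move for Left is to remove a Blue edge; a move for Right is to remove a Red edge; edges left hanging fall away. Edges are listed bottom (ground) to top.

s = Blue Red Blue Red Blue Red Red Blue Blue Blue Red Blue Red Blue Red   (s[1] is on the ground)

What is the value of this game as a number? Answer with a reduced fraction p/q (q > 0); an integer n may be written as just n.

value(B) = { 0 | · } = 1
value(BR) = { 0 | 1 } = 1/2
value(BRB) = { 0; 1/2 | 1 } = 3/4
value(BRBR) = { 0; 1/2 | 3/4; 1 } = 5/8
value(BRBRB) = { 0; 1/2; 5/8 | 3/4; 1 } = 11/16
value(BRBRBR) = { 0; 1/2; 5/8 | 11/16; 3/4; 1 } = 21/32
value(BRBRBRR) = { 0; 1/2; 5/8 | 21/32; 11/16; 3/4; 1 } = 41/64
value(BRBRBRRB) = { 0; 1/2; 5/8; 41/64 | 21/32; 11/16; 3/4; 1 } = 83/128
value(BRBRBRRBB) = { 0; 1/2; 5/8; 41/64; 83/128 | 21/32; 11/16; 3/4; 1 } = 167/256
value(BRBRBRRBBB) = { 0; 1/2; 5/8; 41/64; 83/128; 167/256 | 21/32; 11/16; 3/4; 1 } = 335/512
value(BRBRBRRBBBR) = { 0; 1/2; 5/8; 41/64; 83/128; 167/256 | 335/512; 21/32; 11/16; 3/4; 1 } = 669/1024
value(BRBRBRRBBBRB) = { 0; 1/2; 5/8; 41/64; 83/128; 167/256; 669/1024 | 335/512; 21/32; 11/16; 3/4; 1 } = 1339/2048
value(BRBRBRRBBBRBR) = { 0; 1/2; 5/8; 41/64; 83/128; 167/256; 669/1024 | 1339/2048; 335/512; 21/32; 11/16; 3/4; 1 } = 2677/4096
value(BRBRBRRBBBRBRB) = { 0; 1/2; 5/8; 41/64; 83/128; 167/256; 669/1024; 2677/4096 | 1339/2048; 335/512; 21/32; 11/16; 3/4; 1 } = 5355/8192
value(BRBRBRRBBBRBRBR) = { 0; 1/2; 5/8; 41/64; 83/128; 167/256; 669/1024; 2677/4096 | 5355/8192; 1339/2048; 335/512; 21/32; 11/16; 3/4; 1 } = 10709/16384

10709/16384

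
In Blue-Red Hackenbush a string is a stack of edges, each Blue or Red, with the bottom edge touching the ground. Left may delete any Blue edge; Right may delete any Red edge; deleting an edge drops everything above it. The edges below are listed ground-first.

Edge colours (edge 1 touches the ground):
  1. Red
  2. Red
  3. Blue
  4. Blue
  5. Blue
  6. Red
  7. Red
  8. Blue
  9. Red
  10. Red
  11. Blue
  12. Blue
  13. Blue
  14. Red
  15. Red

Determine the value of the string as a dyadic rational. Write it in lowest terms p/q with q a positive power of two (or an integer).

-9927/8192

Build G(s[:k]) for k = 1..15, string s = Red Red Blue Blue Blue Red Red Blue Red Red Blue Blue Blue Red Red.
1 of 15 · R · max L −∞ · min R 0 -> -1
2 of 15 · RR · max L −∞ · min R -1 -> -2
3 of 15 · RRB · max L -2 · min R -1 -> -3/2
4 of 15 · RRBB · max L -3/2 · min R -1 -> -5/4
5 of 15 · RRBBB · max L -5/4 · min R -1 -> -9/8
6 of 15 · RRBBBR · max L -5/4 · min R -9/8 -> -19/16
7 of 15 · RRBBBRR · max L -5/4 · min R -19/16 -> -39/32
8 of 15 · RRBBBRRB · max L -39/32 · min R -19/16 -> -77/64
9 of 15 · RRBBBRRBR · max L -39/32 · min R -77/64 -> -155/128
10 of 15 · RRBBBRRBRR · max L -39/32 · min R -155/128 -> -311/256
11 of 15 · RRBBBRRBRRB · max L -311/256 · min R -155/128 -> -621/512
12 of 15 · RRBBBRRBRRBB · max L -621/512 · min R -155/128 -> -1241/1024
13 of 15 · RRBBBRRBRRBBB · max L -1241/1024 · min R -155/128 -> -2481/2048
14 of 15 · RRBBBRRBRRBBBR · max L -1241/1024 · min R -2481/2048 -> -4963/4096
15 of 15 · RRBBBRRBRRBBBRR · max L -1241/1024 · min R -4963/4096 -> -9927/8192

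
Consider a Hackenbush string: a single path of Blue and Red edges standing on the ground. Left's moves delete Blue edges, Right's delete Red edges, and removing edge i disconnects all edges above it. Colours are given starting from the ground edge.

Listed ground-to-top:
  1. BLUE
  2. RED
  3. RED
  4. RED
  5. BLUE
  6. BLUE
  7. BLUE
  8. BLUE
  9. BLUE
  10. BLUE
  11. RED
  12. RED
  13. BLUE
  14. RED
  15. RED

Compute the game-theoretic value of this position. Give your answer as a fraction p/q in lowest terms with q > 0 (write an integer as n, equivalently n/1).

1 of 15 · B · max L 0 · min R +∞ gives 1
2 of 15 · BR · max L 0 · min R 1 gives 1/2
3 of 15 · BRR · max L 0 · min R 1/2 gives 1/4
4 of 15 · BRRR · max L 0 · min R 1/4 gives 1/8
5 of 15 · BRRRB · max L 1/8 · min R 1/4 gives 3/16
6 of 15 · BRRRBB · max L 3/16 · min R 1/4 gives 7/32
7 of 15 · BRRRBBB · max L 7/32 · min R 1/4 gives 15/64
8 of 15 · BRRRBBBB · max L 15/64 · min R 1/4 gives 31/128
9 of 15 · BRRRBBBBB · max L 31/128 · min R 1/4 gives 63/256
10 of 15 · BRRRBBBBBB · max L 63/256 · min R 1/4 gives 127/512
11 of 15 · BRRRBBBBBBR · max L 63/256 · min R 127/512 gives 253/1024
12 of 15 · BRRRBBBBBBRR · max L 63/256 · min R 253/1024 gives 505/2048
13 of 15 · BRRRBBBBBBRRB · max L 505/2048 · min R 253/1024 gives 1011/4096
14 of 15 · BRRRBBBBBBRRBR · max L 505/2048 · min R 1011/4096 gives 2021/8192
15 of 15 · BRRRBBBBBBRRBRR · max L 505/2048 · min R 2021/8192 gives 4041/16384

4041/16384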